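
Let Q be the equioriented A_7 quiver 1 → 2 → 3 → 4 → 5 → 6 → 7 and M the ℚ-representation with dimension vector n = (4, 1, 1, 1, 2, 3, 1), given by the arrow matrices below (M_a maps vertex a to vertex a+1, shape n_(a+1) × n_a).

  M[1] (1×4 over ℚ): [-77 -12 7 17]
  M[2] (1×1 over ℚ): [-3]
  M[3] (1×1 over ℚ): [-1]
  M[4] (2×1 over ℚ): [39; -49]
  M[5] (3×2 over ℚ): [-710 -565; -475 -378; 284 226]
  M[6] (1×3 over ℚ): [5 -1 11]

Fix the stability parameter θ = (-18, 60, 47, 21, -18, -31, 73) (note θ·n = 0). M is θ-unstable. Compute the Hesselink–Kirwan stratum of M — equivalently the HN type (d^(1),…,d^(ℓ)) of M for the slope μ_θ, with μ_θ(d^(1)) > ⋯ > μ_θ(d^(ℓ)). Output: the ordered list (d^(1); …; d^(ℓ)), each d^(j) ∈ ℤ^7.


Barcode: M ≅ I[1,1]^3, I[1,6], I[5,7], I[6,6]. HN layers by μ_θ (5 steps, strictly decreasing):
  μ^(1)=73; μ^(2)=79/5; μ^(3)=-18; μ^(4)=-49/2; μ^(5)=-31

((0, 0, 0, 0, 0, 0, 1); (0, 1, 1, 1, 1, 1, 0); (4, 0, 0, 0, 0, 0, 0); (0, 0, 0, 0, 1, 1, 0); (0, 0, 0, 0, 0, 1, 0))


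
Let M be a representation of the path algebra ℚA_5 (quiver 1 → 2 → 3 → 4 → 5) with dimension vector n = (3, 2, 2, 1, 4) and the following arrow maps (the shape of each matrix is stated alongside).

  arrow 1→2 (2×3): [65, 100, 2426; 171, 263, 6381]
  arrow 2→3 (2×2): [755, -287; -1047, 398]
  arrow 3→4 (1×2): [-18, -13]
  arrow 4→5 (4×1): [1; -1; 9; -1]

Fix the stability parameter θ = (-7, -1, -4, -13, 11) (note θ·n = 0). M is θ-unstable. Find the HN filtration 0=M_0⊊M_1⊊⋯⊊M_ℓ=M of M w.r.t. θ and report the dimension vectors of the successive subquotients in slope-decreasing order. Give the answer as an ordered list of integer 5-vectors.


Via rank(M_{q-1}∘⋯∘M_p): M ≅ I[1,1], I[1,3], I[1,5], I[5,5]^3.
μ_θ-semistable layers: μ^(1)=11; μ^(2)=-5/2; μ^(3)=-6; μ^(4)=-7

((0, 0, 0, 0, 4); (0, 1, 1, 0, 0); (0, 1, 1, 1, 0); (3, 0, 0, 0, 0))


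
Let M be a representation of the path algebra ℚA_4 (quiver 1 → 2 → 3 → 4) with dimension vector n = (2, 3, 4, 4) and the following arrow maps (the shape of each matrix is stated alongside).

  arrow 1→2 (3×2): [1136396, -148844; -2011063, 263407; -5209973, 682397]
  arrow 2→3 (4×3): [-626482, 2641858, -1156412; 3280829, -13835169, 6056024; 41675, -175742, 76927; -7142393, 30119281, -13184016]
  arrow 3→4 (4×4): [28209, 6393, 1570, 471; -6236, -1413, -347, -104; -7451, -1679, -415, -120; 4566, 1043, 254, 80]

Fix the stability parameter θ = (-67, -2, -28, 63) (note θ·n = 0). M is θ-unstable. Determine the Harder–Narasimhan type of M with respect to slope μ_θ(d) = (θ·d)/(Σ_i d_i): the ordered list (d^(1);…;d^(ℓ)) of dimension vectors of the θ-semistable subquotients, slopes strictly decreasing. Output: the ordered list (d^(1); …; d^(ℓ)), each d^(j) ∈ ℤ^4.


Barcode: M ≅ I[1,1], I[1,4], I[2,4]^2, I[3,4]. HN layers by μ_θ (4 steps, strictly decreasing):
  μ^(1)=63; μ^(2)=-15; μ^(3)=-28; μ^(4)=-67

((0, 0, 0, 4); (0, 3, 3, 0); (0, 0, 1, 0); (2, 0, 0, 0))


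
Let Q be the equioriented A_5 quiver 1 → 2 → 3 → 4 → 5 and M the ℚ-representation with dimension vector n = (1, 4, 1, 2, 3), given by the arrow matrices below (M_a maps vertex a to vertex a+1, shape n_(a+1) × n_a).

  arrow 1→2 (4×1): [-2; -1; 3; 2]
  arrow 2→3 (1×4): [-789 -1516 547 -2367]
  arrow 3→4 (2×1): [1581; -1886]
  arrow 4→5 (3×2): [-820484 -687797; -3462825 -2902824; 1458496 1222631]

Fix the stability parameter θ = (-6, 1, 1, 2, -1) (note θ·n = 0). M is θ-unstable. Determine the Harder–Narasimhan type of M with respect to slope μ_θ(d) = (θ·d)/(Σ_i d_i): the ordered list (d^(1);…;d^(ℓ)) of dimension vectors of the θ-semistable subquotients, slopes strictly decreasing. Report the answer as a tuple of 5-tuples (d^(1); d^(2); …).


Interval decomposition of M: I[1,5], I[2,2]^3, I[4,5], I[5,5].
HN type (ℓ=5): μ^(1)=1; μ^(2)=3/4; μ^(3)=1/2; μ^(4)=-1; μ^(5)=-6

((0, 3, 0, 0, 0); (0, 1, 1, 1, 1); (0, 0, 0, 1, 1); (0, 0, 0, 0, 1); (1, 0, 0, 0, 0))


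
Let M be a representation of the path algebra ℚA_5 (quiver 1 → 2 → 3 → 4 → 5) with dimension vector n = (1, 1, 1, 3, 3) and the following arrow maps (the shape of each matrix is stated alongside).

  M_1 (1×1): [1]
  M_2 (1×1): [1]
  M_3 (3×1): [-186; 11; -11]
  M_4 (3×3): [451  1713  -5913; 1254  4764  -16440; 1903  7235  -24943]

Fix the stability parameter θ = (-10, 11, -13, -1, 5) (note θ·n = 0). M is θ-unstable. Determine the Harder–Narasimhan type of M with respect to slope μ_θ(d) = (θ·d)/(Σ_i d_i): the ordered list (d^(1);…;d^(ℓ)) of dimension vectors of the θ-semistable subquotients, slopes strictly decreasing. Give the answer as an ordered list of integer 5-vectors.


Barcode: M ≅ I[1,4], I[4,5]^2, I[5,5]. HN layers by μ_θ (3 steps, strictly decreasing):
  μ^(1)=5; μ^(2)=-1; μ^(3)=-10

((0, 0, 0, 0, 3); (0, 1, 1, 3, 0); (1, 0, 0, 0, 0))


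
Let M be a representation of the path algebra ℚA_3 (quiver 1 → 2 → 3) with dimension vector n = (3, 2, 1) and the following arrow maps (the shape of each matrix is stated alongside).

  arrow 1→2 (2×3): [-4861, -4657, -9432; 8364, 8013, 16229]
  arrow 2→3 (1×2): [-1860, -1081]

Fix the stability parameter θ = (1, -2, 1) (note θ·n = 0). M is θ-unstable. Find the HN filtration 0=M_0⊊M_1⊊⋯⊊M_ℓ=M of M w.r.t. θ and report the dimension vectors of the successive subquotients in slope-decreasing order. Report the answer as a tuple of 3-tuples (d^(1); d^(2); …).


Via rank(M_{q-1}∘⋯∘M_p): M ≅ I[1,1], I[1,2], I[1,3].
μ_θ-semistable layers: μ^(1)=1; μ^(2)=-1/2

((1, 0, 1); (2, 2, 0))


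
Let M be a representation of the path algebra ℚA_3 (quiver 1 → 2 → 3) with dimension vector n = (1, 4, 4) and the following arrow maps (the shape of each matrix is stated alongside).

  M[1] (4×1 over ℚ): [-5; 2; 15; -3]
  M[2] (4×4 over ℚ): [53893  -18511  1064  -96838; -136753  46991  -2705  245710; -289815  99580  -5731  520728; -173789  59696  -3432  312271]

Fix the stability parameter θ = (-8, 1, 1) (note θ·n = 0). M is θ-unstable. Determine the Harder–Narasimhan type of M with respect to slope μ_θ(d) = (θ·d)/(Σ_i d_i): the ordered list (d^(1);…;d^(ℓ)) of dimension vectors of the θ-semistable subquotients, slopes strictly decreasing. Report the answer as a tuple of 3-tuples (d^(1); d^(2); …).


Interval decomposition of M: I[1,3], I[2,3]^3.
HN type (ℓ=2): μ^(1)=1; μ^(2)=-8

((0, 4, 4); (1, 0, 0))


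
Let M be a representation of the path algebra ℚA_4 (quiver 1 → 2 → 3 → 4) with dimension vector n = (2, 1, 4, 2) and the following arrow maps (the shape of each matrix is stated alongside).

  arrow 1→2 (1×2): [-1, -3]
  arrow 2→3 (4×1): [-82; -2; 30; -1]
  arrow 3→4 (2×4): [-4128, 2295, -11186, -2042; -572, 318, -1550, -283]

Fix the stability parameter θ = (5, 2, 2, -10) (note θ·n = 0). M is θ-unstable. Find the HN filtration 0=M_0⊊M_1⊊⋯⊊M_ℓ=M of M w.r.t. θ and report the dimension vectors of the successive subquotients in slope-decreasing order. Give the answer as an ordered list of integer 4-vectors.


Interval decomposition of M: I[1,1], I[1,4], I[3,3]^2, I[3,4].
HN type (ℓ=4): μ^(1)=5; μ^(2)=2; μ^(3)=-1/4; μ^(4)=-4

((1, 0, 0, 0); (0, 0, 2, 0); (1, 1, 1, 1); (0, 0, 1, 1))


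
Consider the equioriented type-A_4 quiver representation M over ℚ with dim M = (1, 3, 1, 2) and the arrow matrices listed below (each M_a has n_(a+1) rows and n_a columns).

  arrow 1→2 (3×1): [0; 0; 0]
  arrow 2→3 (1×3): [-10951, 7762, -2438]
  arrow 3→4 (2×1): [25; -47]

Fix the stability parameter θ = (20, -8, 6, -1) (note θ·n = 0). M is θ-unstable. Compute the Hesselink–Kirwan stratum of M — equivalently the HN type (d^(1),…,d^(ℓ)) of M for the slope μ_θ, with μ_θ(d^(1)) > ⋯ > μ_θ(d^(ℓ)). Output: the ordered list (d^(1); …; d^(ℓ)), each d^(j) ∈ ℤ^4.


Interval decomposition of M: I[1,1], I[2,2]^2, I[2,4], I[4,4].
HN type (ℓ=4): μ^(1)=20; μ^(2)=5/2; μ^(3)=-1; μ^(4)=-8

((1, 0, 0, 0); (0, 0, 1, 1); (0, 0, 0, 1); (0, 3, 0, 0))


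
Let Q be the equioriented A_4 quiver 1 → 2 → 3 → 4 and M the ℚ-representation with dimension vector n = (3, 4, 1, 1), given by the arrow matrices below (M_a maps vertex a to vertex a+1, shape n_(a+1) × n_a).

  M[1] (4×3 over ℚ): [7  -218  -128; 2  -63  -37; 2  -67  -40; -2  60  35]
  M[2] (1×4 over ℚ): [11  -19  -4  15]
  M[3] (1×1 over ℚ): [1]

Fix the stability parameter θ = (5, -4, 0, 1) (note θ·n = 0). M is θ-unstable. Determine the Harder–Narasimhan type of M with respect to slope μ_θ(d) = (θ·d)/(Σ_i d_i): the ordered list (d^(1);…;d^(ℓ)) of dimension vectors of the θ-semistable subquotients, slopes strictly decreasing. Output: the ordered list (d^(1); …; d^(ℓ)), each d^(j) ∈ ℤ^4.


Barcode: M ≅ I[1,2]^2, I[1,4], I[2,2]. HN layers by μ_θ (4 steps, strictly decreasing):
  μ^(1)=1; μ^(2)=1/2; μ^(3)=1/3; μ^(4)=-4

((0, 0, 0, 1); (2, 2, 0, 0); (1, 1, 1, 0); (0, 1, 0, 0))


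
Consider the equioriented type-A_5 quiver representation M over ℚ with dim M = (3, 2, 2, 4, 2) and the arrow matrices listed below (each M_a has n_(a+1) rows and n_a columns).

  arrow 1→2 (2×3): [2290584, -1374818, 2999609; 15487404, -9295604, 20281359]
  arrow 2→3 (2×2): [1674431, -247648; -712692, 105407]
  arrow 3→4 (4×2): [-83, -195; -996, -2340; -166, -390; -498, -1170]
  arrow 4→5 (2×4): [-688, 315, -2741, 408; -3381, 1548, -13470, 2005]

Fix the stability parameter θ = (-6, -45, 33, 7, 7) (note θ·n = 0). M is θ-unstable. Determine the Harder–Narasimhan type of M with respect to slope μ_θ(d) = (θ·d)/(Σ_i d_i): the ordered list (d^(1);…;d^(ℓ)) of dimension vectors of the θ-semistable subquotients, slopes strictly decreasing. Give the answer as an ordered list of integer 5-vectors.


Via rank(M_{q-1}∘⋯∘M_p): M ≅ I[1,1], I[1,3], I[1,5], I[4,4]^2, I[4,5].
μ_θ-semistable layers: μ^(1)=33; μ^(2)=47/3; μ^(3)=7; μ^(4)=-6; μ^(5)=-51/2

((0, 0, 1, 0, 0); (0, 0, 1, 1, 1); (0, 0, 0, 3, 1); (1, 0, 0, 0, 0); (2, 2, 0, 0, 0))


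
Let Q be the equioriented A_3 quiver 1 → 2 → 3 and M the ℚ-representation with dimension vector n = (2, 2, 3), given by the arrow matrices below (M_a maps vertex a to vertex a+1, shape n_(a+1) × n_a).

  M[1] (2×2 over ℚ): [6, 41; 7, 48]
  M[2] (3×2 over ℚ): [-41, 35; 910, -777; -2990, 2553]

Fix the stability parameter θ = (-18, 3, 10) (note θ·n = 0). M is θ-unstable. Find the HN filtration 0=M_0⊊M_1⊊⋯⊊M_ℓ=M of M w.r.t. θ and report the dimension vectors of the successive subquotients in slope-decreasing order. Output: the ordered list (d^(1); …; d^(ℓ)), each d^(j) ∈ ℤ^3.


Barcode: M ≅ I[1,3]^2, I[3,3]. HN layers by μ_θ (3 steps, strictly decreasing):
  μ^(1)=10; μ^(2)=3; μ^(3)=-18

((0, 0, 3); (0, 2, 0); (2, 0, 0))


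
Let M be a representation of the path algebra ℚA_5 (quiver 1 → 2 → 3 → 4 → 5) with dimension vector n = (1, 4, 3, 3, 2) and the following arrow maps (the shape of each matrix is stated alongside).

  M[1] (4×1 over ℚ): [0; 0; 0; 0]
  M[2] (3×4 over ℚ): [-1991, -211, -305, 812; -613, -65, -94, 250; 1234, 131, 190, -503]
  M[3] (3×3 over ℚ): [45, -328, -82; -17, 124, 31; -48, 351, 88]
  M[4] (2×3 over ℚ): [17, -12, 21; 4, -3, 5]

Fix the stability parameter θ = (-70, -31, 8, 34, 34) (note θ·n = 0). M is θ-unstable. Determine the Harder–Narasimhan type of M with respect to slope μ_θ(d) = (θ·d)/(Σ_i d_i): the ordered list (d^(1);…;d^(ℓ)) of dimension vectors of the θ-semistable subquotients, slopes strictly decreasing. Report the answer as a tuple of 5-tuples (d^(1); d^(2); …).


Barcode: M ≅ I[1,1], I[2,2], I[2,4], I[2,5]^2. HN layers by μ_θ (4 steps, strictly decreasing):
  μ^(1)=34; μ^(2)=8; μ^(3)=-31; μ^(4)=-70

((0, 0, 0, 3, 2); (0, 0, 3, 0, 0); (0, 4, 0, 0, 0); (1, 0, 0, 0, 0))


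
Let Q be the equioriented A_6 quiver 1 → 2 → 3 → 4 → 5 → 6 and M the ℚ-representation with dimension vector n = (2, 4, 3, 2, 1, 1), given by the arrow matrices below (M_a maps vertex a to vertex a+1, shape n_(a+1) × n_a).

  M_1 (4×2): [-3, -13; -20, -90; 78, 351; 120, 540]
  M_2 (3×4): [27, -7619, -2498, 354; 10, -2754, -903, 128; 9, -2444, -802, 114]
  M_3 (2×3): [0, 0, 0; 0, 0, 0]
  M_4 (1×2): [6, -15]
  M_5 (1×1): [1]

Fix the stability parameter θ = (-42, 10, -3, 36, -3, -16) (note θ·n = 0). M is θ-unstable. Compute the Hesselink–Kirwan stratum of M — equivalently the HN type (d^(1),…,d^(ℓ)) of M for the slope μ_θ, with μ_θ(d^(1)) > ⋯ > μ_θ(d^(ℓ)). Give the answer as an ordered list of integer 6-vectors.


Via rank(M_{q-1}∘⋯∘M_p): M ≅ I[1,3]^2, I[2,2], I[2,3], I[4,4], I[4,6].
μ_θ-semistable layers: μ^(1)=36; μ^(2)=10; μ^(3)=17/3; μ^(4)=7/2; μ^(5)=-42

((0, 0, 0, 1, 0, 0); (0, 1, 0, 0, 0, 0); (0, 0, 0, 1, 1, 1); (0, 3, 3, 0, 0, 0); (2, 0, 0, 0, 0, 0))


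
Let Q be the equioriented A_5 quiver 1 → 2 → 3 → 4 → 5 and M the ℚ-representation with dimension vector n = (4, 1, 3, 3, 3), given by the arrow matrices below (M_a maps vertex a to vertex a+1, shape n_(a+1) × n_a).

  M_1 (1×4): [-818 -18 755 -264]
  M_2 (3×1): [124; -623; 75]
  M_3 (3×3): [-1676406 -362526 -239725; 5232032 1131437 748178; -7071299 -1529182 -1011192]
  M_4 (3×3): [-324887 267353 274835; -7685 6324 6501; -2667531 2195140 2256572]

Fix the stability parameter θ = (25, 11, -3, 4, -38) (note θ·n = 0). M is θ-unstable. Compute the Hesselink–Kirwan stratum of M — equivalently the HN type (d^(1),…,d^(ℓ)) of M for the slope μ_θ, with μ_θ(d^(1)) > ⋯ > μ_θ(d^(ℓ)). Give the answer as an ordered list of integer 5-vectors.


Barcode: M ≅ I[1,1]^3, I[1,5], I[3,5]^2. HN layers by μ_θ (3 steps, strictly decreasing):
  μ^(1)=25; μ^(2)=-1/5; μ^(3)=-37/3

((3, 0, 0, 0, 0); (1, 1, 1, 1, 1); (0, 0, 2, 2, 2))


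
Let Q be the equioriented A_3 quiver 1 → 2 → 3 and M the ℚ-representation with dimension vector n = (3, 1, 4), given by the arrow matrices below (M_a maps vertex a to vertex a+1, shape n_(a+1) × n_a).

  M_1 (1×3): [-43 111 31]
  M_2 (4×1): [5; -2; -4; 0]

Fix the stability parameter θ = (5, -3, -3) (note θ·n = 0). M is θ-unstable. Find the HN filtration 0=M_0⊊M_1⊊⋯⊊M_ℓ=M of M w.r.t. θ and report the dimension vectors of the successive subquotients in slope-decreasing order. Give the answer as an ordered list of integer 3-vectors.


Interval decomposition of M: I[1,1]^2, I[1,3], I[3,3]^3.
HN type (ℓ=3): μ^(1)=5; μ^(2)=-1/3; μ^(3)=-3

((2, 0, 0); (1, 1, 1); (0, 0, 3))


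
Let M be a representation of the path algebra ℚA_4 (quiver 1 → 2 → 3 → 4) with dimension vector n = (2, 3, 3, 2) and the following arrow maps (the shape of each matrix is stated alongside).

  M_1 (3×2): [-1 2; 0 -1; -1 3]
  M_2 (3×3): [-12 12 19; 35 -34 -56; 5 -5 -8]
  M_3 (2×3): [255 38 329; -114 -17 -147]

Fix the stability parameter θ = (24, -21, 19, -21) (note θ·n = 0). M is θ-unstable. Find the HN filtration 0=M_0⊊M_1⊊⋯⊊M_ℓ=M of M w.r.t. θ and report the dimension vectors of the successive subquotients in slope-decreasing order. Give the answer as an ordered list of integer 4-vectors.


Interval decomposition of M: I[1,3], I[1,4], I[2,4].
HN type (ℓ=5): μ^(1)=19; μ^(2)=3/2; μ^(3)=1/4; μ^(4)=-1; μ^(5)=-21

((0, 0, 1, 0); (1, 1, 0, 0); (1, 1, 1, 1); (0, 0, 1, 1); (0, 1, 0, 0))


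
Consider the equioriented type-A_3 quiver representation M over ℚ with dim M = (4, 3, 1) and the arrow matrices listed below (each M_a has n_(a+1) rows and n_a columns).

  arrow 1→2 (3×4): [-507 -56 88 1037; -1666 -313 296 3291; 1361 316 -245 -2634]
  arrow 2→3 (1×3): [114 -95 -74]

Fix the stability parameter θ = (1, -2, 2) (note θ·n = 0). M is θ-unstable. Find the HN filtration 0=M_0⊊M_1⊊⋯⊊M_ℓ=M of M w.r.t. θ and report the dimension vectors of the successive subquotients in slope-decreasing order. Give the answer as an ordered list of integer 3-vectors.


Interval decomposition of M: I[1,1], I[1,2]^2, I[1,3].
HN type (ℓ=3): μ^(1)=2; μ^(2)=1; μ^(3)=-1/2

((0, 0, 1); (1, 0, 0); (3, 3, 0))


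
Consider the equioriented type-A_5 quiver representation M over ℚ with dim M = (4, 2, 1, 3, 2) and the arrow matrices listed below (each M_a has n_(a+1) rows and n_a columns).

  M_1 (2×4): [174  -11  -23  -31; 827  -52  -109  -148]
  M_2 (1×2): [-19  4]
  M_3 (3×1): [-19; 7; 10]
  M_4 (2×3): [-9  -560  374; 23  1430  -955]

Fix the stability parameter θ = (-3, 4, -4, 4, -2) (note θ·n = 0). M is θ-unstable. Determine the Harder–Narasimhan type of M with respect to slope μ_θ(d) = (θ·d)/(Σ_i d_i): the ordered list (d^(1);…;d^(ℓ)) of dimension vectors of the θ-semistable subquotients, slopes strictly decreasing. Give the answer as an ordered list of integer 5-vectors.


Via rank(M_{q-1}∘⋯∘M_p): M ≅ I[1,1]^2, I[1,2], I[1,5], I[4,4], I[4,5].
μ_θ-semistable layers: μ^(1)=4; μ^(2)=1; μ^(3)=0; μ^(4)=-3

((0, 1, 0, 1, 0); (0, 0, 0, 2, 2); (0, 1, 1, 0, 0); (4, 0, 0, 0, 0))


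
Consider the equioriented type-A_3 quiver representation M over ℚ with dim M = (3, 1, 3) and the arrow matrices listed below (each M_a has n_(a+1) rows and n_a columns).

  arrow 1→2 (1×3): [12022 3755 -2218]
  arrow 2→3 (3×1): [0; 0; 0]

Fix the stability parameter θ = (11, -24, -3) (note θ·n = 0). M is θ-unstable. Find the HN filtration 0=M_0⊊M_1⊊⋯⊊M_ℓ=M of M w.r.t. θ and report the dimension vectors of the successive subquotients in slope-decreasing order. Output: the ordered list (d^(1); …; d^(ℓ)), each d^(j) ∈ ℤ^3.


Interval decomposition of M: I[1,1]^2, I[1,2], I[3,3]^3.
HN type (ℓ=3): μ^(1)=11; μ^(2)=-3; μ^(3)=-13/2

((2, 0, 0); (0, 0, 3); (1, 1, 0))


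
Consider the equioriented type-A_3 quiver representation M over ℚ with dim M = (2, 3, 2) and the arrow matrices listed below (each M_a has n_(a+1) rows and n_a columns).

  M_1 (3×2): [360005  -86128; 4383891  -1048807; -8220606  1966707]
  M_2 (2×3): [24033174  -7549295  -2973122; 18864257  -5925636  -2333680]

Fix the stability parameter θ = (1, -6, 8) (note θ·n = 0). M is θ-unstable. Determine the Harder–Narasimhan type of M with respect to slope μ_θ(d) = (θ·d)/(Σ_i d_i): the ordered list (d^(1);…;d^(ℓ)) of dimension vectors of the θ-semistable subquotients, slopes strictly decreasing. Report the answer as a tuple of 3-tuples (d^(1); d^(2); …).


Barcode: M ≅ I[1,3]^2, I[2,2]. HN layers by μ_θ (3 steps, strictly decreasing):
  μ^(1)=8; μ^(2)=-5/2; μ^(3)=-6

((0, 0, 2); (2, 2, 0); (0, 1, 0))


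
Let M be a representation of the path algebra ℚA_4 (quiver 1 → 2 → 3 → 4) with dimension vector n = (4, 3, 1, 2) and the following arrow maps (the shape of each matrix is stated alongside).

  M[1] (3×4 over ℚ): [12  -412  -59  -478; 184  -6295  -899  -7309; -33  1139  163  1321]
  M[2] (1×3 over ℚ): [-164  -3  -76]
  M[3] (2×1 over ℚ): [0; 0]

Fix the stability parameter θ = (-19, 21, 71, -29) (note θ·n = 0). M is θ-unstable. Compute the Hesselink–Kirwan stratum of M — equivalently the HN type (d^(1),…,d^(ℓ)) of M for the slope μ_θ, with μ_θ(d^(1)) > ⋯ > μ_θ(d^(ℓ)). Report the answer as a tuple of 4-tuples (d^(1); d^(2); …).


Via rank(M_{q-1}∘⋯∘M_p): M ≅ I[1,1], I[1,2]^2, I[1,3], I[4,4]^2.
μ_θ-semistable layers: μ^(1)=71; μ^(2)=21; μ^(3)=-19; μ^(4)=-29

((0, 0, 1, 0); (0, 3, 0, 0); (4, 0, 0, 0); (0, 0, 0, 2))


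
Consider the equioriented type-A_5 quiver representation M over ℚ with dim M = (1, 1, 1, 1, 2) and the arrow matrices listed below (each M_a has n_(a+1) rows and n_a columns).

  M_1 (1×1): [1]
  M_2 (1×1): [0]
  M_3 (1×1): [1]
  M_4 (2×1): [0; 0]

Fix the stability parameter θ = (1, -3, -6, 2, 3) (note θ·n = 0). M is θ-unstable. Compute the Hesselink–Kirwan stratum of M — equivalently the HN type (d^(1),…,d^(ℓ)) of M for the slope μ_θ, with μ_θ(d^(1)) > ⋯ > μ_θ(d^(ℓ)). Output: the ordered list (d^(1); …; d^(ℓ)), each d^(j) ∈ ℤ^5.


Interval decomposition of M: I[1,2], I[3,4], I[5,5]^2.
HN type (ℓ=4): μ^(1)=3; μ^(2)=2; μ^(3)=-1; μ^(4)=-6

((0, 0, 0, 0, 2); (0, 0, 0, 1, 0); (1, 1, 0, 0, 0); (0, 0, 1, 0, 0))


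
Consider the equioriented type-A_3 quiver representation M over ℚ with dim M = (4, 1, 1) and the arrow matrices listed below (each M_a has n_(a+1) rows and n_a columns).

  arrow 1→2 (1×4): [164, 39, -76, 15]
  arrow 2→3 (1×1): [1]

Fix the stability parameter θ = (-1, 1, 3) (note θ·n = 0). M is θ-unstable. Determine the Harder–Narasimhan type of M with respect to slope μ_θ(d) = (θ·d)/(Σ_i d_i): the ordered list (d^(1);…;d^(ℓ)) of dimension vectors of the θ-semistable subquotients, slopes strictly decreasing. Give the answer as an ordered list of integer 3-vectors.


Barcode: M ≅ I[1,1]^3, I[1,3]. HN layers by μ_θ (3 steps, strictly decreasing):
  μ^(1)=3; μ^(2)=1; μ^(3)=-1

((0, 0, 1); (0, 1, 0); (4, 0, 0))


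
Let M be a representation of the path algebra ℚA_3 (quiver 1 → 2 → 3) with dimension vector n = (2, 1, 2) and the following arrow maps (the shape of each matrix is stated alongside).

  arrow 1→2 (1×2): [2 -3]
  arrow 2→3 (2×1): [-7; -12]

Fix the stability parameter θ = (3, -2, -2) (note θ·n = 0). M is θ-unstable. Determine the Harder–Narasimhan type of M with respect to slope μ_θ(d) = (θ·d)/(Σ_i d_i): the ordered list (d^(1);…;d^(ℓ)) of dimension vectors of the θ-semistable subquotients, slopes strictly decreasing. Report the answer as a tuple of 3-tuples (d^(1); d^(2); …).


Barcode: M ≅ I[1,1], I[1,3], I[3,3]. HN layers by μ_θ (3 steps, strictly decreasing):
  μ^(1)=3; μ^(2)=-1/3; μ^(3)=-2

((1, 0, 0); (1, 1, 1); (0, 0, 1))


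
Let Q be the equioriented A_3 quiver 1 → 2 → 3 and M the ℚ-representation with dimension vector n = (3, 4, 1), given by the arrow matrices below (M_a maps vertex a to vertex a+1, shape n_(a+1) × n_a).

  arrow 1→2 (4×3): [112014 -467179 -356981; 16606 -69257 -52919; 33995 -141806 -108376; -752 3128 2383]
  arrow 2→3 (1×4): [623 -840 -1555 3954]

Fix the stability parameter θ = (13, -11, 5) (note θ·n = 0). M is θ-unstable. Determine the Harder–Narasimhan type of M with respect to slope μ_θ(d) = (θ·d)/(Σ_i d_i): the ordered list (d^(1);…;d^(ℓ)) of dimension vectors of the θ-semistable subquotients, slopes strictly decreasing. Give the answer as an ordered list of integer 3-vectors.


Barcode: M ≅ I[1,2]^2, I[1,3], I[2,2]. HN layers by μ_θ (3 steps, strictly decreasing):
  μ^(1)=5; μ^(2)=1; μ^(3)=-11

((0, 0, 1); (3, 3, 0); (0, 1, 0))


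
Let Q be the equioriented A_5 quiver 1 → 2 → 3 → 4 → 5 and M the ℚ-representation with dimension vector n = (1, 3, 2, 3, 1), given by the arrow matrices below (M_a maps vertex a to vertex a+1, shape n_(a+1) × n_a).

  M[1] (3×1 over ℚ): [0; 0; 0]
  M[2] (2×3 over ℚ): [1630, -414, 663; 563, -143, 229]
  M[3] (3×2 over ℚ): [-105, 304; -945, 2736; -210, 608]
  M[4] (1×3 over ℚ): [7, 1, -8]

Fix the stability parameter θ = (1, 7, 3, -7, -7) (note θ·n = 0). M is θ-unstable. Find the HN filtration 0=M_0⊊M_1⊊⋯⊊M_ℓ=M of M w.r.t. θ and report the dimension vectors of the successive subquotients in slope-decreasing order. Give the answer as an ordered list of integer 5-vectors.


Via rank(M_{q-1}∘⋯∘M_p): M ≅ I[1,1], I[2,2], I[2,3], I[2,4], I[4,4], I[4,5].
μ_θ-semistable layers: μ^(1)=7; μ^(2)=5; μ^(3)=1; μ^(4)=-7

((0, 1, 0, 0, 0); (0, 1, 1, 0, 0); (1, 1, 1, 1, 0); (0, 0, 0, 2, 1))


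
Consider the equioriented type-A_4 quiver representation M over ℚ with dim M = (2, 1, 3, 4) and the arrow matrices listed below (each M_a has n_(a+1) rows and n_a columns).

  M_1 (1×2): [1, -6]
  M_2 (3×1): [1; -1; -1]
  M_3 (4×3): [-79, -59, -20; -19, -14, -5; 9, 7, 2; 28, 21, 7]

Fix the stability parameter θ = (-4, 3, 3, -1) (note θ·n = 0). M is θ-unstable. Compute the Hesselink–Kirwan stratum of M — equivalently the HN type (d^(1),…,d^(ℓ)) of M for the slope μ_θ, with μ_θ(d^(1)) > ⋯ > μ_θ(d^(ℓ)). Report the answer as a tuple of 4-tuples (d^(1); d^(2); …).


Barcode: M ≅ I[1,1], I[1,3], I[3,4]^2, I[4,4]^2. HN layers by μ_θ (4 steps, strictly decreasing):
  μ^(1)=3; μ^(2)=1; μ^(3)=-1; μ^(4)=-4

((0, 1, 1, 0); (0, 0, 2, 2); (0, 0, 0, 2); (2, 0, 0, 0))


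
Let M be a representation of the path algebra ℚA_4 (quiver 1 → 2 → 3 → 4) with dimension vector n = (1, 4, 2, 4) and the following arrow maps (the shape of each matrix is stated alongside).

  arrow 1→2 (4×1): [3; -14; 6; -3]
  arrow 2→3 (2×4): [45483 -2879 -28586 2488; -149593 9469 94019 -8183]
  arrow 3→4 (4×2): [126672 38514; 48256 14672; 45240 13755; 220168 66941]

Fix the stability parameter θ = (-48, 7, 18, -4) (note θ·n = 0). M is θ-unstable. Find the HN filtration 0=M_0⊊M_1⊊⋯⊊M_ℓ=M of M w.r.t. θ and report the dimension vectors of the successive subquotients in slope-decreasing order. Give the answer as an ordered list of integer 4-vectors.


Interval decomposition of M: I[1,4], I[2,2]^2, I[2,3], I[4,4]^3.
HN type (ℓ=4): μ^(1)=18; μ^(2)=7; μ^(3)=-4; μ^(4)=-48

((0, 0, 1, 0); (0, 4, 1, 1); (0, 0, 0, 3); (1, 0, 0, 0))


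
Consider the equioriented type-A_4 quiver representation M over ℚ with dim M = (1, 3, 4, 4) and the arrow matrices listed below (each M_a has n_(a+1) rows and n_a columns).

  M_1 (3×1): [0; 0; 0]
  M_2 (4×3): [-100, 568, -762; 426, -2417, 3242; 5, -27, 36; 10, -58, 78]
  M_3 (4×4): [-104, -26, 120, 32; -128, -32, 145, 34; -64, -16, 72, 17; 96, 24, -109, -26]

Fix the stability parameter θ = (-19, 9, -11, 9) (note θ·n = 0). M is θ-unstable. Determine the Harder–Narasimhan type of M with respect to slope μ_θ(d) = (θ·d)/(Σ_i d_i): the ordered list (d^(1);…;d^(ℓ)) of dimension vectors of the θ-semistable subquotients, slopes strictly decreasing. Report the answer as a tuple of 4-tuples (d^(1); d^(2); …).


Interval decomposition of M: I[1,1], I[2,4]^3, I[3,3], I[4,4].
HN type (ℓ=4): μ^(1)=9; μ^(2)=-1; μ^(3)=-11; μ^(4)=-19

((0, 0, 0, 4); (0, 3, 3, 0); (0, 0, 1, 0); (1, 0, 0, 0))


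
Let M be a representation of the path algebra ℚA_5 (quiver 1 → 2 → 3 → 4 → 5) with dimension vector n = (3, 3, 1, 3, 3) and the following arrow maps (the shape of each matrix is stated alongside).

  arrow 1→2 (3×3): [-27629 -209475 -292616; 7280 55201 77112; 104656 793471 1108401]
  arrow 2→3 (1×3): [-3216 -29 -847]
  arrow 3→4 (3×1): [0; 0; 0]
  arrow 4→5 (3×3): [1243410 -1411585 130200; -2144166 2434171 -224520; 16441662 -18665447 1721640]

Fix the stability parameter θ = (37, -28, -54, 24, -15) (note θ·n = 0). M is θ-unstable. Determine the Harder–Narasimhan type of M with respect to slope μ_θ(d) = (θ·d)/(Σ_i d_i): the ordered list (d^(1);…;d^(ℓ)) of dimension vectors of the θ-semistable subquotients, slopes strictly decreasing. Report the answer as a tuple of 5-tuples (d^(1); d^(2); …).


Interval decomposition of M: I[1,2]^2, I[1,3], I[4,4]^2, I[4,5], I[5,5]^2.
HN type (ℓ=3): μ^(1)=24; μ^(2)=9/2; μ^(3)=-15

((0, 0, 0, 2, 0); (2, 2, 0, 1, 1); (1, 1, 1, 0, 2))


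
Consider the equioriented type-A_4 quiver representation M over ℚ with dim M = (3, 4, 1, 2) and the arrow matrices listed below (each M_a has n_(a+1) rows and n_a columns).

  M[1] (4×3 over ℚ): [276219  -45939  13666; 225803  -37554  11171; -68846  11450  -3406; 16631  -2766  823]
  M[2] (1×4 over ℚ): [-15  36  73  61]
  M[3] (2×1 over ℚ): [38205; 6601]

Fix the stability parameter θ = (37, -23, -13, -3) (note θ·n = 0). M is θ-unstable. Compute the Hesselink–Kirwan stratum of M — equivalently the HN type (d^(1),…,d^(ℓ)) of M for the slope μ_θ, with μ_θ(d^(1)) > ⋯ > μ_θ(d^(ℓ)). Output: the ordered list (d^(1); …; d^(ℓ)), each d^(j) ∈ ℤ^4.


Barcode: M ≅ I[1,2]^2, I[1,4], I[2,2], I[4,4]. HN layers by μ_θ (4 steps, strictly decreasing):
  μ^(1)=7; μ^(2)=-1/2; μ^(3)=-3; μ^(4)=-23

((2, 2, 0, 0); (1, 1, 1, 1); (0, 0, 0, 1); (0, 1, 0, 0))


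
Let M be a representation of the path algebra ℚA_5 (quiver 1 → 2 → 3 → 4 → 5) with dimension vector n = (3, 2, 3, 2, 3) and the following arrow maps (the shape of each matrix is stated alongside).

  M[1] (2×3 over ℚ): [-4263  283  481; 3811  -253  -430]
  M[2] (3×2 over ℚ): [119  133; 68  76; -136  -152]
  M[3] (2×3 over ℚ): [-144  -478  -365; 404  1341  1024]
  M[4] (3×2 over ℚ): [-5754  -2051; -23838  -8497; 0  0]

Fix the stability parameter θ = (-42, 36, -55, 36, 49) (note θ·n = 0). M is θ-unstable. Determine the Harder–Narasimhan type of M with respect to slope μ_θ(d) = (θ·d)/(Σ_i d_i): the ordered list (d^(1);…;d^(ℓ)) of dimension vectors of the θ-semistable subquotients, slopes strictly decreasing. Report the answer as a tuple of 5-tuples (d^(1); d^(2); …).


Barcode: M ≅ I[1,1], I[1,2], I[1,3], I[3,4], I[3,5], I[5,5]^2. HN layers by μ_θ (5 steps, strictly decreasing):
  μ^(1)=49; μ^(2)=36; μ^(3)=-19/2; μ^(4)=-42; μ^(5)=-55

((0, 0, 0, 0, 3); (0, 1, 0, 2, 0); (0, 1, 1, 0, 0); (3, 0, 0, 0, 0); (0, 0, 2, 0, 0))


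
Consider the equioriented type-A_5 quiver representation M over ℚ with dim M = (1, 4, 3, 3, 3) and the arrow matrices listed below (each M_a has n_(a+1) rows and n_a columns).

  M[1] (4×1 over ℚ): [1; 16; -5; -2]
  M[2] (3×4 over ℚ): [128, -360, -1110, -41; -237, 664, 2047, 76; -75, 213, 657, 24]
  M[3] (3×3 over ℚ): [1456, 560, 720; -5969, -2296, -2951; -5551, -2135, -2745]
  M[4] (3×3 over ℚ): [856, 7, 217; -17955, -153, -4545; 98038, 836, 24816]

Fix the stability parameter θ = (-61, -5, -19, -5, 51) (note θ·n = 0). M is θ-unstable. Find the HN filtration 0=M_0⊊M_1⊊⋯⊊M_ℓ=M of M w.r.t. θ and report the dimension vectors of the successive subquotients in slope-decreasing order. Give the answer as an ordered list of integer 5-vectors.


Barcode: M ≅ I[1,2], I[2,3], I[2,5]^2, I[4,4], I[5,5]. HN layers by μ_θ (4 steps, strictly decreasing):
  μ^(1)=51; μ^(2)=-5; μ^(3)=-12; μ^(4)=-61

((0, 0, 0, 0, 3); (0, 1, 0, 3, 0); (0, 3, 3, 0, 0); (1, 0, 0, 0, 0))


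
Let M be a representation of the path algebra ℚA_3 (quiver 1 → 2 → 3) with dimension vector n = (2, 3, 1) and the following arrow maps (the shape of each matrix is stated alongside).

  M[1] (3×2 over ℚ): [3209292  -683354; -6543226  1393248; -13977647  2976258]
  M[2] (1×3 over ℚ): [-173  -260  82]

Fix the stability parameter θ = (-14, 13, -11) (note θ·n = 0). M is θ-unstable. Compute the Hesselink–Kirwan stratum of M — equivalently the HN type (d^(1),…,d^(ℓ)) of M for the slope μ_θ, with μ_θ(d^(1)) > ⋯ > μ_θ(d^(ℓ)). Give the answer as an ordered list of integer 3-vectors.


Interval decomposition of M: I[1,2], I[1,3], I[2,2].
HN type (ℓ=3): μ^(1)=13; μ^(2)=1; μ^(3)=-14

((0, 2, 0); (0, 1, 1); (2, 0, 0))


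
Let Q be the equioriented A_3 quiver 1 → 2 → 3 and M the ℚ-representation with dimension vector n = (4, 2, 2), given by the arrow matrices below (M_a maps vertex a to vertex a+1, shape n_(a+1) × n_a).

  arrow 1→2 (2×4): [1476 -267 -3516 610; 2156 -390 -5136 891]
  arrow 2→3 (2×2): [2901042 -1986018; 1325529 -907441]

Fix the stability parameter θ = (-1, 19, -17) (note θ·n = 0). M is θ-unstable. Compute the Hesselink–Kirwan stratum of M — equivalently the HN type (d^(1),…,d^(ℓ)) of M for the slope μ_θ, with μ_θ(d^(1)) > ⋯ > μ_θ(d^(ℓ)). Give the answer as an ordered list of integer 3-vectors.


Interval decomposition of M: I[1,1]^2, I[1,2], I[1,3], I[3,3].
HN type (ℓ=4): μ^(1)=19; μ^(2)=1; μ^(3)=-1; μ^(4)=-17

((0, 1, 0); (0, 1, 1); (4, 0, 0); (0, 0, 1))


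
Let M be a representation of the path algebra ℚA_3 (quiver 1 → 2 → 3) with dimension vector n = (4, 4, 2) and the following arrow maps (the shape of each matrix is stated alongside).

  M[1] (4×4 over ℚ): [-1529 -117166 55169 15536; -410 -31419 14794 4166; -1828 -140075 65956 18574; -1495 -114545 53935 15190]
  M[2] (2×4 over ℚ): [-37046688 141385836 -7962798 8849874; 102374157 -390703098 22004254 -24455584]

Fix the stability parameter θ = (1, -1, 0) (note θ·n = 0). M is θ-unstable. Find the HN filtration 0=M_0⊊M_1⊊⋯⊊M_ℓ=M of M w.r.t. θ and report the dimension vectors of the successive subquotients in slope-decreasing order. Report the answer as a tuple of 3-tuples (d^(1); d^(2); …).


Interval decomposition of M: I[1,1]^2, I[1,2], I[1,3], I[2,2], I[2,3].
HN type (ℓ=3): μ^(1)=1; μ^(2)=0; μ^(3)=-1

((2, 0, 0); (2, 2, 2); (0, 2, 0))


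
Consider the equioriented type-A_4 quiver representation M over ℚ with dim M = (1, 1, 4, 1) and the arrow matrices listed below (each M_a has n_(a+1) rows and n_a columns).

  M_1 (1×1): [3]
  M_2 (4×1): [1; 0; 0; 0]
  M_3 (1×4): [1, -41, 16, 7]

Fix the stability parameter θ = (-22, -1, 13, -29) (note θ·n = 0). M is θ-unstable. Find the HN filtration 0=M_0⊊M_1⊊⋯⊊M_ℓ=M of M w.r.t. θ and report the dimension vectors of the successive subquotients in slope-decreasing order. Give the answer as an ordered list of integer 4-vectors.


Barcode: M ≅ I[1,4], I[3,3]^3. HN layers by μ_θ (3 steps, strictly decreasing):
  μ^(1)=13; μ^(2)=-17/3; μ^(3)=-22

((0, 0, 3, 0); (0, 1, 1, 1); (1, 0, 0, 0))


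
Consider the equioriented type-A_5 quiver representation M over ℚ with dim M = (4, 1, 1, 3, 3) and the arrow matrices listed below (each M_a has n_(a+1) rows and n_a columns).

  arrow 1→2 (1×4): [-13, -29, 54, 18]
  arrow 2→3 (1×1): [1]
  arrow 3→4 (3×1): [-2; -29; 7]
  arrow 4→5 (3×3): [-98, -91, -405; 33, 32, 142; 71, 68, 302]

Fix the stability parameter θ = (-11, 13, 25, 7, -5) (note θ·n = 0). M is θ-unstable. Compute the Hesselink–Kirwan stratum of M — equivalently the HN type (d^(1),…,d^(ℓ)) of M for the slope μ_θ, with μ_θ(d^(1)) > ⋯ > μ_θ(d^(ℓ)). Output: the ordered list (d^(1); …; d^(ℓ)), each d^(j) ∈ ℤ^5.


Via rank(M_{q-1}∘⋯∘M_p): M ≅ I[1,1]^3, I[1,4], I[4,5]^2, I[5,5].
μ_θ-semistable layers: μ^(1)=16; μ^(2)=13; μ^(3)=1; μ^(4)=-5; μ^(5)=-11

((0, 0, 1, 1, 0); (0, 1, 0, 0, 0); (0, 0, 0, 2, 2); (0, 0, 0, 0, 1); (4, 0, 0, 0, 0))


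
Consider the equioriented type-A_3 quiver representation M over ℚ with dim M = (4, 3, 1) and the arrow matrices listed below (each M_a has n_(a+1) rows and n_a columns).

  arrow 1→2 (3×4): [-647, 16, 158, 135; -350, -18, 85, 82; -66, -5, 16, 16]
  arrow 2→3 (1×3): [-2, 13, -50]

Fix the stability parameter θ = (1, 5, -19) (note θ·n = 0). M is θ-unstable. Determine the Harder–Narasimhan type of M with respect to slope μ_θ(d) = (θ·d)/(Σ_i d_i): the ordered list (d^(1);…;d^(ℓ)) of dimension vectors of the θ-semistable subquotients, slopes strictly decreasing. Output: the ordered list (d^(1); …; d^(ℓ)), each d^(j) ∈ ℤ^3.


Via rank(M_{q-1}∘⋯∘M_p): M ≅ I[1,1], I[1,2]^2, I[1,3].
μ_θ-semistable layers: μ^(1)=5; μ^(2)=1; μ^(3)=-13/3

((0, 2, 0); (3, 0, 0); (1, 1, 1))


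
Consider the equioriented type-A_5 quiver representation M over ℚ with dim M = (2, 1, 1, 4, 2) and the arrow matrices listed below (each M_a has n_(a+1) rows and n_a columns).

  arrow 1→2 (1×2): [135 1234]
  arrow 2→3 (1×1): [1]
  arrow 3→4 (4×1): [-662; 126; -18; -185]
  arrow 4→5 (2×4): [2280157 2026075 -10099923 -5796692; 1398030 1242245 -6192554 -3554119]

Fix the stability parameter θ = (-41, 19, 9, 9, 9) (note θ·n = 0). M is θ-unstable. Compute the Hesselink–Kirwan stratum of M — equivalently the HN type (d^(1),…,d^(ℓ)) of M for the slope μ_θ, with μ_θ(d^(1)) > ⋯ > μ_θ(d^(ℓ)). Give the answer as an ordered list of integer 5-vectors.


Interval decomposition of M: I[1,1], I[1,5], I[4,4]^2, I[4,5].
HN type (ℓ=3): μ^(1)=23/2; μ^(2)=9; μ^(3)=-41

((0, 1, 1, 1, 1); (0, 0, 0, 3, 1); (2, 0, 0, 0, 0))


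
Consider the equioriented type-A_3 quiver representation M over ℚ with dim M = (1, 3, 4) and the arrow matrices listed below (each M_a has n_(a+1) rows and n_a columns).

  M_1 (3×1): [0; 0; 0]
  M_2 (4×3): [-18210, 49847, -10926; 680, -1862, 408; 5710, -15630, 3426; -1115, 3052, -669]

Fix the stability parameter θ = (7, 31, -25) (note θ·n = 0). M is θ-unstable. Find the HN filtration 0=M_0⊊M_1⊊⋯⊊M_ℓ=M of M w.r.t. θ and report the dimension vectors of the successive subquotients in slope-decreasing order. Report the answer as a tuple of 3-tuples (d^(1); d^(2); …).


Interval decomposition of M: I[1,1], I[2,2], I[2,3]^2, I[3,3]^2.
HN type (ℓ=4): μ^(1)=31; μ^(2)=7; μ^(3)=3; μ^(4)=-25

((0, 1, 0); (1, 0, 0); (0, 2, 2); (0, 0, 2))


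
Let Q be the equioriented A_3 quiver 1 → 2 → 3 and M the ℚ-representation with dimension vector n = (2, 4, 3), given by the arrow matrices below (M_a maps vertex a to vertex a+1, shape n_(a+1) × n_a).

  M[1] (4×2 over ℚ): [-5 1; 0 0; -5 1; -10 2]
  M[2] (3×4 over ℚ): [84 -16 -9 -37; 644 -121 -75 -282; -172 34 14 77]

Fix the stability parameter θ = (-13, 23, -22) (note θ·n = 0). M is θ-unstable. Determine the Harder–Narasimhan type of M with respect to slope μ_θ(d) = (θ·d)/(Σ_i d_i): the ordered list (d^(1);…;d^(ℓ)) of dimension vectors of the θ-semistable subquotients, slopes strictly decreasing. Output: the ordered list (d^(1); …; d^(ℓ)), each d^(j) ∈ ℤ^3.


Via rank(M_{q-1}∘⋯∘M_p): M ≅ I[1,1], I[1,3], I[2,2], I[2,3]^2.
μ_θ-semistable layers: μ^(1)=23; μ^(2)=1/2; μ^(3)=-13

((0, 1, 0); (0, 3, 3); (2, 0, 0))


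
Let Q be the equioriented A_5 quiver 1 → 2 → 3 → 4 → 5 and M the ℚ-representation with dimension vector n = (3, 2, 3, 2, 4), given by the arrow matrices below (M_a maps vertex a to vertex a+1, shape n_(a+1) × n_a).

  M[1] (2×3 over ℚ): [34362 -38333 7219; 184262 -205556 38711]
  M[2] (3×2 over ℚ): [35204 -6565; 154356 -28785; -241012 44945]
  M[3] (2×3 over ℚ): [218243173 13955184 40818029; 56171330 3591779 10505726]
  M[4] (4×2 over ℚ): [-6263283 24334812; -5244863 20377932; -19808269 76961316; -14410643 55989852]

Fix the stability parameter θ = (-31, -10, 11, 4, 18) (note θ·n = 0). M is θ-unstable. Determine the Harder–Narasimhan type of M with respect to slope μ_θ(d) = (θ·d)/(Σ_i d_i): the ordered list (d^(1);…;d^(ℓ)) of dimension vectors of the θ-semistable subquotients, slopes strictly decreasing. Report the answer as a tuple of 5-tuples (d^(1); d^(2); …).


Interval decomposition of M: I[1,1], I[1,2], I[1,4], I[3,3], I[3,5], I[5,5]^3.
HN type (ℓ=5): μ^(1)=18; μ^(2)=11; μ^(3)=15/2; μ^(4)=-10; μ^(5)=-31

((0, 0, 0, 0, 4); (0, 0, 1, 0, 0); (0, 0, 2, 2, 0); (0, 2, 0, 0, 0); (3, 0, 0, 0, 0))


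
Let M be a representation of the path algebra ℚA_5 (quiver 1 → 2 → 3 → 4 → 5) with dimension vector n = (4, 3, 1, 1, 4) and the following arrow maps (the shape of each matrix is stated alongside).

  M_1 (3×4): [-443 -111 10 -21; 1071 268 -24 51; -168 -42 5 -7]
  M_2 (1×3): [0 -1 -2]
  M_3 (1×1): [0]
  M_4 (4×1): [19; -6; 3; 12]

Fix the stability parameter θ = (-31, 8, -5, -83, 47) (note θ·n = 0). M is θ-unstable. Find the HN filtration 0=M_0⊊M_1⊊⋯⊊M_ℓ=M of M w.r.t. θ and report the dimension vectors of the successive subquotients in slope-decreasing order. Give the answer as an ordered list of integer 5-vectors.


Via rank(M_{q-1}∘⋯∘M_p): M ≅ I[1,1], I[1,2]^2, I[1,3], I[4,5], I[5,5]^3.
μ_θ-semistable layers: μ^(1)=47; μ^(2)=8; μ^(3)=3/2; μ^(4)=-31; μ^(5)=-83

((0, 0, 0, 0, 4); (0, 2, 0, 0, 0); (0, 1, 1, 0, 0); (4, 0, 0, 0, 0); (0, 0, 0, 1, 0))


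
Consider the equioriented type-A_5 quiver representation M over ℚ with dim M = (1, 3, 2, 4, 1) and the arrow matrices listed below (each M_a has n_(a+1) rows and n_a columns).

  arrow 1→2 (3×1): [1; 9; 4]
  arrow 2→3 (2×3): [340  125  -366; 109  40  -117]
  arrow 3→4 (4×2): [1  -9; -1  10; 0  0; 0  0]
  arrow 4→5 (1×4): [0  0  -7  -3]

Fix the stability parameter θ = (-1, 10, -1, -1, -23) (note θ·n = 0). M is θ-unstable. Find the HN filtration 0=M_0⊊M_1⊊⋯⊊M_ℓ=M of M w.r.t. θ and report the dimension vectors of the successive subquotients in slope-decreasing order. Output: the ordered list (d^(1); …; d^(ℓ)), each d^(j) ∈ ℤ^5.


Barcode: M ≅ I[1,4], I[2,2], I[2,4], I[4,4], I[4,5]. HN layers by μ_θ (4 steps, strictly decreasing):
  μ^(1)=10; μ^(2)=8/3; μ^(3)=-1; μ^(4)=-12

((0, 1, 0, 0, 0); (0, 2, 2, 2, 0); (1, 0, 0, 1, 0); (0, 0, 0, 1, 1))
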